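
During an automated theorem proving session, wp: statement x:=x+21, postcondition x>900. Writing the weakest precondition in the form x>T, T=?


Formula: wp(x:=E, P) = P[E/x] (substitute E for x in postcondition)
Step 1: Postcondition: x>900
Step 2: Substitute x+21 for x: x+21>900
Step 3: Solve for x: x > 900-21 = 879

879


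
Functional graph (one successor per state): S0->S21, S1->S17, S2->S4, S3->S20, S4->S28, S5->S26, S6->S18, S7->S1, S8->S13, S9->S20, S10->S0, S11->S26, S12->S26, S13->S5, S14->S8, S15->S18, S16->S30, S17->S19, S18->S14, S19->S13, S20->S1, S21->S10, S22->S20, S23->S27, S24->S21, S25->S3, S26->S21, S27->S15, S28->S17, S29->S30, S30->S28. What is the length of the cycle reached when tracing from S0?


Trace from S0 until a state repeats:
  S0 -> S21 -> S10 -> S0
S0 first seen at step 0, revisited at step 3.
Cycle length = 3 - 0 = 3

3


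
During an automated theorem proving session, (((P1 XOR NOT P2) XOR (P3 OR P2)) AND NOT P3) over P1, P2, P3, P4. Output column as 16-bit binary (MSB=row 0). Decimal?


Formula: (((P1 XOR NOT P2) XOR (P3 OR P2)) AND NOT P3) over P1, P2, P3, P4 (16 rows)
Evaluate each row (bits = P1,P2,P3,P4, MSB first):
  row 0 [0000]: (((0 XOR NOT 0) XOR (0 OR 0)) AND NOT 0) -> 1
  row 1 [0001]: (((0 XOR NOT 0) XOR (0 OR 0)) AND NOT 0) -> 1
  row 2 [0010]: (((0 XOR NOT 0) XOR (1 OR 0)) AND NOT 1) -> 0
  row 3 [0011]: (((0 XOR NOT 0) XOR (1 OR 0)) AND NOT 1) -> 0
  row 4 [0100]: (((0 XOR NOT 1) XOR (0 OR 1)) AND NOT 0) -> 1
  row 5 [0101]: (((0 XOR NOT 1) XOR (0 OR 1)) AND NOT 0) -> 1
  row 6 [0110]: (((0 XOR NOT 1) XOR (1 OR 1)) AND NOT 1) -> 0
  row 7 [0111]: (((0 XOR NOT 1) XOR (1 OR 1)) AND NOT 1) -> 0
  row 8 [1000]: (((1 XOR NOT 0) XOR (0 OR 0)) AND NOT 0) -> 0
  row 9 [1001]: (((1 XOR NOT 0) XOR (0 OR 0)) AND NOT 0) -> 0
  row 10 [1010]: (((1 XOR NOT 0) XOR (1 OR 0)) AND NOT 1) -> 0
  row 11 [1011]: (((1 XOR NOT 0) XOR (1 OR 0)) AND NOT 1) -> 0
  row 12 [1100]: (((1 XOR NOT 1) XOR (0 OR 1)) AND NOT 0) -> 0
  row 13 [1101]: (((1 XOR NOT 1) XOR (0 OR 1)) AND NOT 0) -> 0
  row 14 [1110]: (((1 XOR NOT 1) XOR (1 OR 1)) AND NOT 1) -> 0
  row 15 [1111]: (((1 XOR NOT 1) XOR (1 OR 1)) AND NOT 1) -> 0
Full result column, 4 rows per line (P1,P2 fixed per line; P3,P4 runs 00..11 left to right):
  rows 0-3 [P1,P2=00]: 1100  = hex C
  rows 4-7 [P1,P2=01]: 1100  = hex C
  rows 8-11 [P1,P2=10]: 0000  = hex 0
  rows 12-15 [P1,P2=11]: 0000  = hex 0
Output column (row 0 .. row 15) = 1100110000000000
Output column grouped in 4s = 1100 1100 0000 0000 = 0xCC00
Convert to decimal digit by digit (value = value*16 + digit):
  C -> 12
  12*16 + 12 (C) = 204
  204*16 + 0 = 3264
  3264*16 + 0 = 52224
Decimal = 52224

52224


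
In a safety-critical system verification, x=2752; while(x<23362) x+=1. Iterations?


Step 1: x goes from 2752 toward 23362 by 1; the body runs while x<23362, so iterations = ceil((bound-start)/step)
Step 2: Distance=20610
Step 3: ceil(20610/1)=20610

20610


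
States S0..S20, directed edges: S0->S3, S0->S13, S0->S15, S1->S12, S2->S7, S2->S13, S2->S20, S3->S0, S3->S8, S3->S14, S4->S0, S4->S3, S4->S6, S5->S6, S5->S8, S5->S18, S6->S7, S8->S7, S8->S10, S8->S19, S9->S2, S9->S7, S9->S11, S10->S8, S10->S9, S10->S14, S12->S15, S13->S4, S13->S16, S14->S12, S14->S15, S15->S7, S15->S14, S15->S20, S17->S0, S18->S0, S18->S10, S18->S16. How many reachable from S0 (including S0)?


BFS from S0:
  layer 0: {S0}
  layer 1: {S3, S13, S15}
  layer 2: {S4, S7, S8, S14, S16, S20}
  layer 3: {S6, S10, S12, S19}
  layer 4: {S9}
  layer 5: {S2, S11}
Reachable set: {S0, S2, S3, S4, S6, S7, S8, S9, S10, S11, S12, S13, S14, S15, S16, S19, S20}
Count = 17

17


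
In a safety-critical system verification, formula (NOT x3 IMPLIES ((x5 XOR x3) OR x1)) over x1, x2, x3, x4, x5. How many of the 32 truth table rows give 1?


Formula: (NOT x3 IMPLIES ((x5 XOR x3) OR x1)) over 5 vars (32 rows)
Evaluate each row (x1, x2, x3, x4, x5 as bits, MSB first):
  row 0 [00000]: (NOT 0 IMPLIES ((0 XOR 0) OR 0)) -> 0
  row 1 [00001]: (NOT 0 IMPLIES ((1 XOR 0) OR 0)) -> 1
  row 2 [00010]: (NOT 0 IMPLIES ((0 XOR 0) OR 0)) -> 0
  row 3 [00011]: (NOT 0 IMPLIES ((1 XOR 0) OR 0)) -> 1
  row 4 [00100]: (NOT 1 IMPLIES ((0 XOR 1) OR 0)) -> 1
  row 5 [00101]: (NOT 1 IMPLIES ((1 XOR 1) OR 0)) -> 1
  row 6 [00110]: (NOT 1 IMPLIES ((0 XOR 1) OR 0)) -> 1
  row 7 [00111]: (NOT 1 IMPLIES ((1 XOR 1) OR 0)) -> 1
  row 8 [01000]: (NOT 0 IMPLIES ((0 XOR 0) OR 0)) -> 0
  row 9 [01001]: (NOT 0 IMPLIES ((1 XOR 0) OR 0)) -> 1
  row 10 [01010]: (NOT 0 IMPLIES ((0 XOR 0) OR 0)) -> 0
  row 11 [01011]: (NOT 0 IMPLIES ((1 XOR 0) OR 0)) -> 1
  row 12 [01100]: (NOT 1 IMPLIES ((0 XOR 1) OR 0)) -> 1
  row 13 [01101]: (NOT 1 IMPLIES ((1 XOR 1) OR 0)) -> 1
  row 14 [01110]: (NOT 1 IMPLIES ((0 XOR 1) OR 0)) -> 1
  row 15 [01111]: (NOT 1 IMPLIES ((1 XOR 1) OR 0)) -> 1
  row 16 [10000]: (NOT 0 IMPLIES ((0 XOR 0) OR 1)) -> 1
  row 17 [10001]: (NOT 0 IMPLIES ((1 XOR 0) OR 1)) -> 1
  row 18 [10010]: (NOT 0 IMPLIES ((0 XOR 0) OR 1)) -> 1
  row 19 [10011]: (NOT 0 IMPLIES ((1 XOR 0) OR 1)) -> 1
  row 20 [10100]: (NOT 1 IMPLIES ((0 XOR 1) OR 1)) -> 1
  row 21 [10101]: (NOT 1 IMPLIES ((1 XOR 1) OR 1)) -> 1
  row 22 [10110]: (NOT 1 IMPLIES ((0 XOR 1) OR 1)) -> 1
  row 23 [10111]: (NOT 1 IMPLIES ((1 XOR 1) OR 1)) -> 1
  row 24 [11000]: (NOT 0 IMPLIES ((0 XOR 0) OR 1)) -> 1
  row 25 [11001]: (NOT 0 IMPLIES ((1 XOR 0) OR 1)) -> 1
  row 26 [11010]: (NOT 0 IMPLIES ((0 XOR 0) OR 1)) -> 1
  row 27 [11011]: (NOT 0 IMPLIES ((1 XOR 0) OR 1)) -> 1
  row 28 [11100]: (NOT 1 IMPLIES ((0 XOR 1) OR 1)) -> 1
  row 29 [11101]: (NOT 1 IMPLIES ((1 XOR 1) OR 1)) -> 1
  row 30 [11110]: (NOT 1 IMPLIES ((0 XOR 1) OR 1)) -> 1
  row 31 [11111]: (NOT 1 IMPLIES ((1 XOR 1) OR 1)) -> 1
Full result column, 8 rows per line (x1,x2 fixed per line; x3,x4,x5 runs 000..111 left to right):
  rows 0-7 [x1,x2=00]: 01011111  (ones: 6)
  rows 8-15 [x1,x2=01]: 01011111  (ones: 6)
  rows 16-23 [x1,x2=10]: 11111111  (ones: 8)
  rows 24-31 [x1,x2=11]: 11111111  (ones: 8)
Count of 1-rows = 6+6+8+8 = 28

28


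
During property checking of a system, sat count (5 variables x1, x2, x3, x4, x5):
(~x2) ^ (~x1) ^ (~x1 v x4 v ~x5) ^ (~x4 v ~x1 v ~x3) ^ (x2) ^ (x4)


CNF with 6 clauses over 5 vars (32 assignments).
An assignment satisfies CNF iff every clause has >=1 true literal.
Check each row (bits = x1,x2,x3,x4,x5; clause T/F shown):
  row 0 [00000]: clauses=TTTTFF -> 0
  row 1 [00001]: clauses=TTTTFF -> 0
  row 2 [00010]: clauses=TTTTFT -> 0
  row 3 [00011]: clauses=TTTTFT -> 0
  row 4 [00100]: clauses=TTTTFF -> 0
  row 5 [00101]: clauses=TTTTFF -> 0
  row 6 [00110]: clauses=TTTTFT -> 0
  row 7 [00111]: clauses=TTTTFT -> 0
  row 8 [01000]: clauses=FTTTTF -> 0
  row 9 [01001]: clauses=FTTTTF -> 0
  row 10 [01010]: clauses=FTTTTT -> 0
  row 11 [01011]: clauses=FTTTTT -> 0
  row 12 [01100]: clauses=FTTTTF -> 0
  row 13 [01101]: clauses=FTTTTF -> 0
  row 14 [01110]: clauses=FTTTTT -> 0
  row 15 [01111]: clauses=FTTTTT -> 0
  row 16 [10000]: clauses=TFTTFF -> 0
  row 17 [10001]: clauses=TFFTFF -> 0
  row 18 [10010]: clauses=TFTTFT -> 0
  row 19 [10011]: clauses=TFTTFT -> 0
  row 20 [10100]: clauses=TFTTFF -> 0
  row 21 [10101]: clauses=TFFTFF -> 0
  row 22 [10110]: clauses=TFTFFT -> 0
  row 23 [10111]: clauses=TFTFFT -> 0
  row 24 [11000]: clauses=FFTTTF -> 0
  row 25 [11001]: clauses=FFFTTF -> 0
  row 26 [11010]: clauses=FFTTTT -> 0
  row 27 [11011]: clauses=FFTTTT -> 0
  row 28 [11100]: clauses=FFTTTF -> 0
  row 29 [11101]: clauses=FFFTTF -> 0
  row 30 [11110]: clauses=FFTFTT -> 0
  row 31 [11111]: clauses=FFTFTT -> 0
Full result column, 8 rows per line (x1,x2 fixed per line; x3,x4,x5 runs 000..111 left to right):
  rows 0-7 [x1,x2=00]: 00000000  (ones: 0)
  rows 8-15 [x1,x2=01]: 00000000  (ones: 0)
  rows 16-23 [x1,x2=10]: 00000000  (ones: 0)
  rows 24-31 [x1,x2=11]: 00000000  (ones: 0)
Satisfying assignments = 0+0+0+0 = 0

0


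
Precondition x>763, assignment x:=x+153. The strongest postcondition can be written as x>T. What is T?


Formula: sp(P, x:=E) = exists old_x. (x = E[old_x/x]) AND P[old_x/x] (old_x is the value of x before the assignment; eliminate old_x by solving x = E[old_x/x] for old_x)
Step 1: Precondition P: x>763, i.e. old_x > 763
Step 2: Assignment gives x = old_x + 153, so old_x = x - 153
Step 3: Substitute into P: x - 153 > 763
Step 4: Simplify: x > 763+153 = 916

916


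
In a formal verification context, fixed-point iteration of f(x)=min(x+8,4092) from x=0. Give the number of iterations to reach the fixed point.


Step 1: x=0, cap=4092, increment=8
Step 2: x grows by 8 each step until capped at 4092; fixed point is x=4092
Step 3: iterations = ceil(4092/8) = 512

512


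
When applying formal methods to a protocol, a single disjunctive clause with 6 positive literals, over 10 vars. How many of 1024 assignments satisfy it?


Step 1: Total=2^10=1024
Step 2: Unsat when all 6 false: 2^4=16
Step 3: Sat=1024-16=1008

1008


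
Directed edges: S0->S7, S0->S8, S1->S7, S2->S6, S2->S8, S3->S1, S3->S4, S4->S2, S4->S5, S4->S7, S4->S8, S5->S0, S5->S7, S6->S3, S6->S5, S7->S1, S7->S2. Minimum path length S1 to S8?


BFS layer-by-layer from S1:
  dist 0: {S1}
  dist 1: {S7}
  dist 2: {S2}
  dist 3: {S6, S8}
  -> S8 reached at distance 3
Shortest path length = 3

3


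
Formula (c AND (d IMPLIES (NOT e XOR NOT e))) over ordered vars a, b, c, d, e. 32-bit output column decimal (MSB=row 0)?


Formula: (c AND (d IMPLIES (NOT e XOR NOT e))) over a, b, c, d, e (32 rows)
Evaluate each row (bits = a,b,c,d,e, MSB first):
  row 0 [00000]: (0 AND (0 IMPLIES (NOT 0 XOR NOT 0))) -> 0
  row 1 [00001]: (0 AND (0 IMPLIES (NOT 1 XOR NOT 1))) -> 0
  row 2 [00010]: (0 AND (1 IMPLIES (NOT 0 XOR NOT 0))) -> 0
  row 3 [00011]: (0 AND (1 IMPLIES (NOT 1 XOR NOT 1))) -> 0
  row 4 [00100]: (1 AND (0 IMPLIES (NOT 0 XOR NOT 0))) -> 1
  row 5 [00101]: (1 AND (0 IMPLIES (NOT 1 XOR NOT 1))) -> 1
  row 6 [00110]: (1 AND (1 IMPLIES (NOT 0 XOR NOT 0))) -> 0
  row 7 [00111]: (1 AND (1 IMPLIES (NOT 1 XOR NOT 1))) -> 0
  row 8 [01000]: (0 AND (0 IMPLIES (NOT 0 XOR NOT 0))) -> 0
  row 9 [01001]: (0 AND (0 IMPLIES (NOT 1 XOR NOT 1))) -> 0
  row 10 [01010]: (0 AND (1 IMPLIES (NOT 0 XOR NOT 0))) -> 0
  row 11 [01011]: (0 AND (1 IMPLIES (NOT 1 XOR NOT 1))) -> 0
  row 12 [01100]: (1 AND (0 IMPLIES (NOT 0 XOR NOT 0))) -> 1
  row 13 [01101]: (1 AND (0 IMPLIES (NOT 1 XOR NOT 1))) -> 1
  row 14 [01110]: (1 AND (1 IMPLIES (NOT 0 XOR NOT 0))) -> 0
  row 15 [01111]: (1 AND (1 IMPLIES (NOT 1 XOR NOT 1))) -> 0
  row 16 [10000]: (0 AND (0 IMPLIES (NOT 0 XOR NOT 0))) -> 0
  row 17 [10001]: (0 AND (0 IMPLIES (NOT 1 XOR NOT 1))) -> 0
  row 18 [10010]: (0 AND (1 IMPLIES (NOT 0 XOR NOT 0))) -> 0
  row 19 [10011]: (0 AND (1 IMPLIES (NOT 1 XOR NOT 1))) -> 0
  row 20 [10100]: (1 AND (0 IMPLIES (NOT 0 XOR NOT 0))) -> 1
  row 21 [10101]: (1 AND (0 IMPLIES (NOT 1 XOR NOT 1))) -> 1
  row 22 [10110]: (1 AND (1 IMPLIES (NOT 0 XOR NOT 0))) -> 0
  row 23 [10111]: (1 AND (1 IMPLIES (NOT 1 XOR NOT 1))) -> 0
  row 24 [11000]: (0 AND (0 IMPLIES (NOT 0 XOR NOT 0))) -> 0
  row 25 [11001]: (0 AND (0 IMPLIES (NOT 1 XOR NOT 1))) -> 0
  row 26 [11010]: (0 AND (1 IMPLIES (NOT 0 XOR NOT 0))) -> 0
  row 27 [11011]: (0 AND (1 IMPLIES (NOT 1 XOR NOT 1))) -> 0
  row 28 [11100]: (1 AND (0 IMPLIES (NOT 0 XOR NOT 0))) -> 1
  row 29 [11101]: (1 AND (0 IMPLIES (NOT 1 XOR NOT 1))) -> 1
  row 30 [11110]: (1 AND (1 IMPLIES (NOT 0 XOR NOT 0))) -> 0
  row 31 [11111]: (1 AND (1 IMPLIES (NOT 1 XOR NOT 1))) -> 0
Full result column, 4 rows per line (a,b,c fixed per line; d,e runs 00..11 left to right):
  rows 0-3 [a,b,c=000]: 0000  = hex 0
  rows 4-7 [a,b,c=001]: 1100  = hex C
  rows 8-11 [a,b,c=010]: 0000  = hex 0
  rows 12-15 [a,b,c=011]: 1100  = hex C
  rows 16-19 [a,b,c=100]: 0000  = hex 0
  rows 20-23 [a,b,c=101]: 1100  = hex C
  rows 24-27 [a,b,c=110]: 0000  = hex 0
  rows 28-31 [a,b,c=111]: 1100  = hex C
Output column (row 0 .. row 31) = 00001100000011000000110000001100
Output column grouped in 4s = 0000 1100 0000 1100 0000 1100 0000 1100 = 0x0C0C0C0C
Convert to decimal digit by digit (value = value*16 + digit):
  0 -> 0
  0*16 + 12 (C) = 12
  12*16 + 0 = 192
  192*16 + 12 (C) = 3084
  3084*16 + 0 = 49344
  49344*16 + 12 (C) = 789516
  789516*16 + 0 = 12632256
  12632256*16 + 12 (C) = 202116108
Decimal = 202116108

202116108


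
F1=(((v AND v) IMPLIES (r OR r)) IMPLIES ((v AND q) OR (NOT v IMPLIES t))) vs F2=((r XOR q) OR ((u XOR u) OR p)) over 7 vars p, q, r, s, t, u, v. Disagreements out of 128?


F1 = (((v AND v) IMPLIES (r OR r)) IMPLIES ((v AND q) OR (NOT v IMPLIES t)))
F2 = ((r XOR q) OR ((u XOR u) OR p))
Evaluate both on each of 128 rows (bits = p,q,r,s,t,u,v):
  row 0 [0000000]: F1=0 F2=0 -> 0
  row 1 [0000001]: F1=1 F2=0 (differ) -> 1
  row 2 [0000010]: F1=0 F2=0 -> 0
  row 3 [0000011]: F1=1 F2=0 (differ) -> 1
  row 4 [0000100]: F1=1 F2=0 (differ) -> 1
  (every remaining row is evaluated the same way; all 128 results are listed next)
Full result column, 8 rows per line (p,q,r,s fixed per line; t,u,v runs 000..111 left to right):
  rows 0-7 [p,q,r,s=0000]: 01011111  (ones: 6)
  rows 8-15 [p,q,r,s=0001]: 01011111  (ones: 6)
  rows 16-23 [p,q,r,s=0010]: 10100000  (ones: 2)
  rows 24-31 [p,q,r,s=0011]: 10100000  (ones: 2)
  rows 32-39 [p,q,r,s=0100]: 10100000  (ones: 2)
  rows 40-47 [p,q,r,s=0101]: 10100000  (ones: 2)
  rows 48-55 [p,q,r,s=0110]: 01011111  (ones: 6)
  rows 56-63 [p,q,r,s=0111]: 01011111  (ones: 6)
  rows 64-71 [p,q,r,s=1000]: 10100000  (ones: 2)
  rows 72-79 [p,q,r,s=1001]: 10100000  (ones: 2)
  rows 80-87 [p,q,r,s=1010]: 10100000  (ones: 2)
  rows 88-95 [p,q,r,s=1011]: 10100000  (ones: 2)
  rows 96-103 [p,q,r,s=1100]: 10100000  (ones: 2)
  rows 104-111 [p,q,r,s=1101]: 10100000  (ones: 2)
  rows 112-119 [p,q,r,s=1110]: 10100000  (ones: 2)
  rows 120-127 [p,q,r,s=1111]: 10100000  (ones: 2)
Disagreements = 6+6+2+2+2+2+6+6+2+2+2+2+2+2+2+2 = 48

48


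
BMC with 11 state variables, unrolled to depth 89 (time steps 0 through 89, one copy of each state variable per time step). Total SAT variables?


BMC unrolls to depth k, creating one copy of each state var for steps 0..k.
Step count = 89 + 1 = 90 (steps 0 through 89)
Vars per step = 11
Total = 11 * 90 = 990

990


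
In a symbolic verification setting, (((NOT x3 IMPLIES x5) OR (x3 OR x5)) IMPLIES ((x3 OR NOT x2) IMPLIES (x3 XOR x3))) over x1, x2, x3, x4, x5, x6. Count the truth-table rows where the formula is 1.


Formula: (((NOT x3 IMPLIES x5) OR (x3 OR x5)) IMPLIES ((x3 OR NOT x2) IMPLIES (x3 XOR x3))) over 6 vars (64 rows)
Evaluate each row (x1, x2, x3, x4, x5, x6 as bits, MSB first):
  row 0 [000000]: (((NOT 0 IMPLIES 0) OR (0 OR 0)) IMPLIES ((0 OR NOT 0) IMPLIES (0 XOR 0))) -> 1
  row 1 [000001]: (((NOT 0 IMPLIES 0) OR (0 OR 0)) IMPLIES ((0 OR NOT 0) IMPLIES (0 XOR 0))) -> 1
  row 2 [000010]: (((NOT 0 IMPLIES 1) OR (0 OR 1)) IMPLIES ((0 OR NOT 0) IMPLIES (0 XOR 0))) -> 0
  row 3 [000011]: (((NOT 0 IMPLIES 1) OR (0 OR 1)) IMPLIES ((0 OR NOT 0) IMPLIES (0 XOR 0))) -> 0
  row 4 [000100]: (((NOT 0 IMPLIES 0) OR (0 OR 0)) IMPLIES ((0 OR NOT 0) IMPLIES (0 XOR 0))) -> 1
  (every remaining row is evaluated the same way; all 64 results are listed next)
Full result column, 8 rows per line (x1,x2,x3 fixed per line; x4,x5,x6 runs 000..111 left to right):
  rows 0-7 [x1,x2,x3=000]: 11001100  (ones: 4)
  rows 8-15 [x1,x2,x3=001]: 00000000  (ones: 0)
  rows 16-23 [x1,x2,x3=010]: 11111111  (ones: 8)
  rows 24-31 [x1,x2,x3=011]: 00000000  (ones: 0)
  rows 32-39 [x1,x2,x3=100]: 11001100  (ones: 4)
  rows 40-47 [x1,x2,x3=101]: 00000000  (ones: 0)
  rows 48-55 [x1,x2,x3=110]: 11111111  (ones: 8)
  rows 56-63 [x1,x2,x3=111]: 00000000  (ones: 0)
Count of 1-rows = 4+0+8+0+4+0+8+0 = 24

24


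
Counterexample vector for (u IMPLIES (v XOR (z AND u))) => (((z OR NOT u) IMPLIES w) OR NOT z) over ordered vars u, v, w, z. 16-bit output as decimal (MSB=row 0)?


F1 = (u IMPLIES (v XOR (z AND u)))
F2 = (((z OR NOT u) IMPLIES w) OR NOT z)
Counterexample to F1=>F2 is where F1=1 and F2=0.
Evaluate each row (bits = u,v,w,z, MSB first):
  row 0 [0000]: F1=1 F2=1 -> F1&~F2 -> 0
  row 1 [0001]: F1=1 F2=0 -> F1&~F2 -> 1
  row 2 [0010]: F1=1 F2=1 -> F1&~F2 -> 0
  row 3 [0011]: F1=1 F2=1 -> F1&~F2 -> 0
  row 4 [0100]: F1=1 F2=1 -> F1&~F2 -> 0
  row 5 [0101]: F1=1 F2=0 -> F1&~F2 -> 1
  row 6 [0110]: F1=1 F2=1 -> F1&~F2 -> 0
  row 7 [0111]: F1=1 F2=1 -> F1&~F2 -> 0
  row 8 [1000]: F1=0 F2=1 -> F1&~F2 -> 0
  row 9 [1001]: F1=1 F2=0 -> F1&~F2 -> 1
  row 10 [1010]: F1=0 F2=1 -> F1&~F2 -> 0
  row 11 [1011]: F1=1 F2=1 -> F1&~F2 -> 0
  row 12 [1100]: F1=1 F2=1 -> F1&~F2 -> 0
  row 13 [1101]: F1=0 F2=0 -> F1&~F2 -> 0
  row 14 [1110]: F1=1 F2=1 -> F1&~F2 -> 0
  row 15 [1111]: F1=0 F2=1 -> F1&~F2 -> 0
Full result column, 4 rows per line (u,v fixed per line; w,z runs 00..11 left to right):
  rows 0-3 [u,v=00]: 0100  = hex 4
  rows 4-7 [u,v=01]: 0100  = hex 4
  rows 8-11 [u,v=10]: 0100  = hex 4
  rows 12-15 [u,v=11]: 0000  = hex 0
Counterexample vector (row 0 .. row 15) = 0100010001000000
Output column grouped in 4s = 0100 0100 0100 0000 = 0x4440
Convert to decimal digit by digit (value = value*16 + digit):
  4 -> 4
  4*16 + 4 = 68
  68*16 + 4 = 1092
  1092*16 + 0 = 17472
Decimal = 17472

17472


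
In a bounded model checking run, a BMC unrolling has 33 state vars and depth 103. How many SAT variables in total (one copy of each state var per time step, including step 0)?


BMC unrolls to depth k, creating one copy of each state var for steps 0..k.
Step count = 103 + 1 = 104 (steps 0 through 103)
Vars per step = 33
Total = 33 * 104 = 3432

3432


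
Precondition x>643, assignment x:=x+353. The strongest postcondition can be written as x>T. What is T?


Formula: sp(P, x:=E) = exists old_x. (x = E[old_x/x]) AND P[old_x/x] (old_x is the value of x before the assignment; eliminate old_x by solving x = E[old_x/x] for old_x)
Step 1: Precondition P: x>643, i.e. old_x > 643
Step 2: Assignment gives x = old_x + 353, so old_x = x - 353
Step 3: Substitute into P: x - 353 > 643
Step 4: Simplify: x > 643+353 = 996

996


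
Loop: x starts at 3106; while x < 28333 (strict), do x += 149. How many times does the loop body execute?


Step 1: x goes from 3106 toward 28333 by 149; the body runs while x<28333, so iterations = ceil((bound-start)/step)
Step 2: Distance=25227
Step 3: ceil(25227/149)=170

170


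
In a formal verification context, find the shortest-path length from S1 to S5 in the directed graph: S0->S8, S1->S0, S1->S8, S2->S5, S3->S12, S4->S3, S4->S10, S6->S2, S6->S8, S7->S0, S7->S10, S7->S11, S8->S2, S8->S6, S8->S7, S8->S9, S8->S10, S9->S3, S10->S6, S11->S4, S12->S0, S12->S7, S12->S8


BFS layer-by-layer from S1:
  dist 0: {S1}
  dist 1: {S0, S8}
  dist 2: {S2, S6, S7, S9, S10}
  dist 3: {S3, S5, S11}
  -> S5 reached at distance 3
Shortest path length = 3

3


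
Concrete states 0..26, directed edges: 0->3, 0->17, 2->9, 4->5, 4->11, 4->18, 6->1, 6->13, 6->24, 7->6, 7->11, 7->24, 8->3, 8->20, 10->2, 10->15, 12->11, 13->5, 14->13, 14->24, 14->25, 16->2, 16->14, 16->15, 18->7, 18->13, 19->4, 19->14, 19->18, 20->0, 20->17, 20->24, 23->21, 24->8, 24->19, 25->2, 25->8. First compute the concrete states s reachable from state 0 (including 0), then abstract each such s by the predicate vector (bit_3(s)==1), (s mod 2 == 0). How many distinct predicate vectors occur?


BFS from 0:
Concrete reachable: {0, 3, 17}
Abstract via predicates (bit_3(s)==1), (s mod 2 == 0):
  (0,0) <- {3, 17}
  (0,1) <- {0}
Distinct abstract states = 2

2


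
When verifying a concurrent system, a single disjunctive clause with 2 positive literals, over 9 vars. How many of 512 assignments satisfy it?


Step 1: Total=2^9=512
Step 2: Unsat when all 2 false: 2^7=128
Step 3: Sat=512-128=384

384


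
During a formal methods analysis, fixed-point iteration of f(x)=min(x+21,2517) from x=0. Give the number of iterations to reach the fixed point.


Step 1: x=0, cap=2517, increment=21
Step 2: x grows by 21 each step until capped at 2517; fixed point is x=2517
Step 3: iterations = ceil(2517/21) = 120

120


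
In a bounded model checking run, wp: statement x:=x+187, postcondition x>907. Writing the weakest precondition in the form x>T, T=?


Formula: wp(x:=E, P) = P[E/x] (substitute E for x in postcondition)
Step 1: Postcondition: x>907
Step 2: Substitute x+187 for x: x+187>907
Step 3: Solve for x: x > 907-187 = 720

720


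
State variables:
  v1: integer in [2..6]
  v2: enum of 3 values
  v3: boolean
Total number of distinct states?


State space = product of domain sizes of all variables.
Domain sizes:
  v1 (integer in [2..6]): 5
  v2 (enum of 3 values): 3
  v3 (boolean): 2
Product = 5 * 3 * 2 = 30

30


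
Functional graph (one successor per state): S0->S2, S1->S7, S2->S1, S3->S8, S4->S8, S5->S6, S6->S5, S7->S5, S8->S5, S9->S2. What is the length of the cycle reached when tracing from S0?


Trace from S0 until a state repeats:
  S0 -> S2 -> S1 -> S7 -> S5 -> S6 -> S5
S5 first seen at step 4, revisited at step 6.
Cycle length = 6 - 4 = 2

2


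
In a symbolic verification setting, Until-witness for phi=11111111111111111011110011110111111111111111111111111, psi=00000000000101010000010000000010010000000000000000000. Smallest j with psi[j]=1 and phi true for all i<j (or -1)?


(phi U psi) at 0: need smallest j with psi[j]=1 and phi[i]=1 for all i in [0,j).
Scan from step 0:
  step 0: phi=1, psi=0 -> continue
  step 1: phi=1, psi=0 -> continue
  step 2: phi=1, psi=0 -> continue
  step 3: phi=1, psi=0 -> continue
  step 11: psi=1 and phi held for [0,11) -> witness found
Witness step = 11

11


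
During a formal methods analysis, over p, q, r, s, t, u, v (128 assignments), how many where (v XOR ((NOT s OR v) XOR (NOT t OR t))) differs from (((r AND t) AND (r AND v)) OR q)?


F1 = (v XOR ((NOT s OR v) XOR (NOT t OR t)))
F2 = (((r AND t) AND (r AND v)) OR q)
Evaluate both on each of 128 rows (bits = p,q,r,s,t,u,v):
  row 0 [0000000]: F1=0 F2=0 -> 0
  row 1 [0000001]: F1=1 F2=0 (differ) -> 1
  row 2 [0000010]: F1=0 F2=0 -> 0
  row 3 [0000011]: F1=1 F2=0 (differ) -> 1
  row 4 [0000100]: F1=0 F2=0 -> 0
  (every remaining row is evaluated the same way; all 128 results are listed next)
Full result column, 8 rows per line (p,q,r,s fixed per line; t,u,v runs 000..111 left to right):
  rows 0-7 [p,q,r,s=0000]: 01010101  (ones: 4)
  rows 8-15 [p,q,r,s=0001]: 11111111  (ones: 8)
  rows 16-23 [p,q,r,s=0010]: 01010000  (ones: 2)
  rows 24-31 [p,q,r,s=0011]: 11111010  (ones: 6)
  rows 32-39 [p,q,r,s=0100]: 10101010  (ones: 4)
  rows 40-47 [p,q,r,s=0101]: 00000000  (ones: 0)
  rows 48-55 [p,q,r,s=0110]: 10101010  (ones: 4)
  rows 56-63 [p,q,r,s=0111]: 00000000  (ones: 0)
  rows 64-71 [p,q,r,s=1000]: 01010101  (ones: 4)
  rows 72-79 [p,q,r,s=1001]: 11111111  (ones: 8)
  rows 80-87 [p,q,r,s=1010]: 01010000  (ones: 2)
  rows 88-95 [p,q,r,s=1011]: 11111010  (ones: 6)
  rows 96-103 [p,q,r,s=1100]: 10101010  (ones: 4)
  rows 104-111 [p,q,r,s=1101]: 00000000  (ones: 0)
  rows 112-119 [p,q,r,s=1110]: 10101010  (ones: 4)
  rows 120-127 [p,q,r,s=1111]: 00000000  (ones: 0)
Disagreements = 4+8+2+6+4+0+4+0+4+8+2+6+4+0+4+0 = 56

56


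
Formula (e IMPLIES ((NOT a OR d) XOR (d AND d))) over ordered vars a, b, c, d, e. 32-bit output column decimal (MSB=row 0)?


Formula: (e IMPLIES ((NOT a OR d) XOR (d AND d))) over a, b, c, d, e (32 rows)
Evaluate each row (bits = a,b,c,d,e, MSB first):
  row 0 [00000]: (0 IMPLIES ((NOT 0 OR 0) XOR (0 AND 0))) -> 1
  row 1 [00001]: (1 IMPLIES ((NOT 0 OR 0) XOR (0 AND 0))) -> 1
  row 2 [00010]: (0 IMPLIES ((NOT 0 OR 1) XOR (1 AND 1))) -> 1
  row 3 [00011]: (1 IMPLIES ((NOT 0 OR 1) XOR (1 AND 1))) -> 0
  row 4 [00100]: (0 IMPLIES ((NOT 0 OR 0) XOR (0 AND 0))) -> 1
  row 5 [00101]: (1 IMPLIES ((NOT 0 OR 0) XOR (0 AND 0))) -> 1
  row 6 [00110]: (0 IMPLIES ((NOT 0 OR 1) XOR (1 AND 1))) -> 1
  row 7 [00111]: (1 IMPLIES ((NOT 0 OR 1) XOR (1 AND 1))) -> 0
  row 8 [01000]: (0 IMPLIES ((NOT 0 OR 0) XOR (0 AND 0))) -> 1
  row 9 [01001]: (1 IMPLIES ((NOT 0 OR 0) XOR (0 AND 0))) -> 1
  row 10 [01010]: (0 IMPLIES ((NOT 0 OR 1) XOR (1 AND 1))) -> 1
  row 11 [01011]: (1 IMPLIES ((NOT 0 OR 1) XOR (1 AND 1))) -> 0
  row 12 [01100]: (0 IMPLIES ((NOT 0 OR 0) XOR (0 AND 0))) -> 1
  row 13 [01101]: (1 IMPLIES ((NOT 0 OR 0) XOR (0 AND 0))) -> 1
  row 14 [01110]: (0 IMPLIES ((NOT 0 OR 1) XOR (1 AND 1))) -> 1
  row 15 [01111]: (1 IMPLIES ((NOT 0 OR 1) XOR (1 AND 1))) -> 0
  row 16 [10000]: (0 IMPLIES ((NOT 1 OR 0) XOR (0 AND 0))) -> 1
  row 17 [10001]: (1 IMPLIES ((NOT 1 OR 0) XOR (0 AND 0))) -> 0
  row 18 [10010]: (0 IMPLIES ((NOT 1 OR 1) XOR (1 AND 1))) -> 1
  row 19 [10011]: (1 IMPLIES ((NOT 1 OR 1) XOR (1 AND 1))) -> 0
  row 20 [10100]: (0 IMPLIES ((NOT 1 OR 0) XOR (0 AND 0))) -> 1
  row 21 [10101]: (1 IMPLIES ((NOT 1 OR 0) XOR (0 AND 0))) -> 0
  row 22 [10110]: (0 IMPLIES ((NOT 1 OR 1) XOR (1 AND 1))) -> 1
  row 23 [10111]: (1 IMPLIES ((NOT 1 OR 1) XOR (1 AND 1))) -> 0
  row 24 [11000]: (0 IMPLIES ((NOT 1 OR 0) XOR (0 AND 0))) -> 1
  row 25 [11001]: (1 IMPLIES ((NOT 1 OR 0) XOR (0 AND 0))) -> 0
  row 26 [11010]: (0 IMPLIES ((NOT 1 OR 1) XOR (1 AND 1))) -> 1
  row 27 [11011]: (1 IMPLIES ((NOT 1 OR 1) XOR (1 AND 1))) -> 0
  row 28 [11100]: (0 IMPLIES ((NOT 1 OR 0) XOR (0 AND 0))) -> 1
  row 29 [11101]: (1 IMPLIES ((NOT 1 OR 0) XOR (0 AND 0))) -> 0
  row 30 [11110]: (0 IMPLIES ((NOT 1 OR 1) XOR (1 AND 1))) -> 1
  row 31 [11111]: (1 IMPLIES ((NOT 1 OR 1) XOR (1 AND 1))) -> 0
Full result column, 4 rows per line (a,b,c fixed per line; d,e runs 00..11 left to right):
  rows 0-3 [a,b,c=000]: 1110  = hex E
  rows 4-7 [a,b,c=001]: 1110  = hex E
  rows 8-11 [a,b,c=010]: 1110  = hex E
  rows 12-15 [a,b,c=011]: 1110  = hex E
  rows 16-19 [a,b,c=100]: 1010  = hex A
  rows 20-23 [a,b,c=101]: 1010  = hex A
  rows 24-27 [a,b,c=110]: 1010  = hex A
  rows 28-31 [a,b,c=111]: 1010  = hex A
Output column (row 0 .. row 31) = 11101110111011101010101010101010
Output column grouped in 4s = 1110 1110 1110 1110 1010 1010 1010 1010 = 0xEEEEAAAA
Convert to decimal digit by digit (value = value*16 + digit):
  E -> 14
  14*16 + 14 (E) = 238
  238*16 + 14 (E) = 3822
  3822*16 + 14 (E) = 61166
  61166*16 + 10 (A) = 978666
  978666*16 + 10 (A) = 15658666
  15658666*16 + 10 (A) = 250538666
  250538666*16 + 10 (A) = 4008618666
Decimal = 4008618666

4008618666


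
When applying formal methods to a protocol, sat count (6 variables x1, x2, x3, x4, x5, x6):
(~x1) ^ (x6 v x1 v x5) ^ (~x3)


CNF with 3 clauses over 6 vars (64 assignments).
An assignment satisfies CNF iff every clause has >=1 true literal.
Check each row (bits = x1,x2,x3,x4,x5,x6; clause T/F shown):
  row 0 [000000]: clauses=TFT -> 0
  row 1 [000001]: clauses=TTT -> 1
  row 2 [000010]: clauses=TTT -> 1
  row 3 [000011]: clauses=TTT -> 1
  row 4 [000100]: clauses=TFT -> 0
  (every remaining row is evaluated the same way; all 64 results are listed next)
Full result column, 8 rows per line (x1,x2,x3 fixed per line; x4,x5,x6 runs 000..111 left to right):
  rows 0-7 [x1,x2,x3=000]: 01110111  (ones: 6)
  rows 8-15 [x1,x2,x3=001]: 00000000  (ones: 0)
  rows 16-23 [x1,x2,x3=010]: 01110111  (ones: 6)
  rows 24-31 [x1,x2,x3=011]: 00000000  (ones: 0)
  rows 32-39 [x1,x2,x3=100]: 00000000  (ones: 0)
  rows 40-47 [x1,x2,x3=101]: 00000000  (ones: 0)
  rows 48-55 [x1,x2,x3=110]: 00000000  (ones: 0)
  rows 56-63 [x1,x2,x3=111]: 00000000  (ones: 0)
Satisfying assignments = 6+0+6+0+0+0+0+0 = 12

12


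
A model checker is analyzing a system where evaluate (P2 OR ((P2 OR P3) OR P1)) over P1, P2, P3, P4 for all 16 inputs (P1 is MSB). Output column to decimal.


Formula: (P2 OR ((P2 OR P3) OR P1)) over P1, P2, P3, P4 (16 rows)
Evaluate each row (bits = P1,P2,P3,P4, MSB first):
  row 0 [0000]: (0 OR ((0 OR 0) OR 0)) -> 0
  row 1 [0001]: (0 OR ((0 OR 0) OR 0)) -> 0
  row 2 [0010]: (0 OR ((0 OR 1) OR 0)) -> 1
  row 3 [0011]: (0 OR ((0 OR 1) OR 0)) -> 1
  row 4 [0100]: (1 OR ((1 OR 0) OR 0)) -> 1
  row 5 [0101]: (1 OR ((1 OR 0) OR 0)) -> 1
  row 6 [0110]: (1 OR ((1 OR 1) OR 0)) -> 1
  row 7 [0111]: (1 OR ((1 OR 1) OR 0)) -> 1
  row 8 [1000]: (0 OR ((0 OR 0) OR 1)) -> 1
  row 9 [1001]: (0 OR ((0 OR 0) OR 1)) -> 1
  row 10 [1010]: (0 OR ((0 OR 1) OR 1)) -> 1
  row 11 [1011]: (0 OR ((0 OR 1) OR 1)) -> 1
  row 12 [1100]: (1 OR ((1 OR 0) OR 1)) -> 1
  row 13 [1101]: (1 OR ((1 OR 0) OR 1)) -> 1
  row 14 [1110]: (1 OR ((1 OR 1) OR 1)) -> 1
  row 15 [1111]: (1 OR ((1 OR 1) OR 1)) -> 1
Full result column, 4 rows per line (P1,P2 fixed per line; P3,P4 runs 00..11 left to right):
  rows 0-3 [P1,P2=00]: 0011  = hex 3
  rows 4-7 [P1,P2=01]: 1111  = hex F
  rows 8-11 [P1,P2=10]: 1111  = hex F
  rows 12-15 [P1,P2=11]: 1111  = hex F
Output column (row 0 .. row 15) = 0011111111111111
Output column grouped in 4s = 0011 1111 1111 1111 = 0x3FFF
Convert to decimal digit by digit (value = value*16 + digit):
  3 -> 3
  3*16 + 15 (F) = 63
  63*16 + 15 (F) = 1023
  1023*16 + 15 (F) = 16383
Decimal = 16383

16383


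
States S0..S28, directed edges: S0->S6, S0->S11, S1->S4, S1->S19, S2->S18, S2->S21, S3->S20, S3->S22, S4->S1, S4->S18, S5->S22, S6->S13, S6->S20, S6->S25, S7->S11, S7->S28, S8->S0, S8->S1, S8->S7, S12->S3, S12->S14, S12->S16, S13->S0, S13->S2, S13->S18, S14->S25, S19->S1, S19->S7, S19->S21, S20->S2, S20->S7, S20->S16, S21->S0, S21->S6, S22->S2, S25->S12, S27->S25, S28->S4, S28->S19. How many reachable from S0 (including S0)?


BFS from S0:
  layer 0: {S0}
  layer 1: {S6, S11}
  layer 2: {S13, S20, S25}
  layer 3: {S2, S7, S12, S16, S18}
  layer 4: {S3, S14, S21, S28}
  layer 5: {S4, S19, S22}
  layer 6: {S1}
Reachable set: {S0, S1, S2, S3, S4, S6, S7, S11, S12, S13, S14, S16, S18, S19, S20, S21, S22, S25, S28}
Count = 19

19


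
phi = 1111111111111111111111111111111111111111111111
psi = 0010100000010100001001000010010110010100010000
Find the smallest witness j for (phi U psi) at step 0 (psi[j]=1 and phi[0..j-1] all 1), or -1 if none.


(phi U psi) at 0: need smallest j with psi[j]=1 and phi[i]=1 for all i in [0,j).
Scan from step 0:
  step 0: phi=1, psi=0 -> continue
  step 1: phi=1, psi=0 -> continue
  step 2: psi=1 and phi held for [0,2) -> witness found
Witness step = 2

2


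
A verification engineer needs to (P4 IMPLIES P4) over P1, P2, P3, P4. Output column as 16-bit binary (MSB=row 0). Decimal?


Formula: (P4 IMPLIES P4) over P1, P2, P3, P4 (16 rows)
Evaluate each row (bits = P1,P2,P3,P4, MSB first):
  row 0 [0000]: (0 IMPLIES 0) -> 1
  row 1 [0001]: (1 IMPLIES 1) -> 1
  row 2 [0010]: (0 IMPLIES 0) -> 1
  row 3 [0011]: (1 IMPLIES 1) -> 1
  row 4 [0100]: (0 IMPLIES 0) -> 1
  row 5 [0101]: (1 IMPLIES 1) -> 1
  row 6 [0110]: (0 IMPLIES 0) -> 1
  row 7 [0111]: (1 IMPLIES 1) -> 1
  row 8 [1000]: (0 IMPLIES 0) -> 1
  row 9 [1001]: (1 IMPLIES 1) -> 1
  row 10 [1010]: (0 IMPLIES 0) -> 1
  row 11 [1011]: (1 IMPLIES 1) -> 1
  row 12 [1100]: (0 IMPLIES 0) -> 1
  row 13 [1101]: (1 IMPLIES 1) -> 1
  row 14 [1110]: (0 IMPLIES 0) -> 1
  row 15 [1111]: (1 IMPLIES 1) -> 1
Full result column, 4 rows per line (P1,P2 fixed per line; P3,P4 runs 00..11 left to right):
  rows 0-3 [P1,P2=00]: 1111  = hex F
  rows 4-7 [P1,P2=01]: 1111  = hex F
  rows 8-11 [P1,P2=10]: 1111  = hex F
  rows 12-15 [P1,P2=11]: 1111  = hex F
Output column (row 0 .. row 15) = 1111111111111111
Output column grouped in 4s = 1111 1111 1111 1111 = 0xFFFF
Convert to decimal digit by digit (value = value*16 + digit):
  F -> 15
  15*16 + 15 (F) = 255
  255*16 + 15 (F) = 4095
  4095*16 + 15 (F) = 65535
Decimal = 65535

65535


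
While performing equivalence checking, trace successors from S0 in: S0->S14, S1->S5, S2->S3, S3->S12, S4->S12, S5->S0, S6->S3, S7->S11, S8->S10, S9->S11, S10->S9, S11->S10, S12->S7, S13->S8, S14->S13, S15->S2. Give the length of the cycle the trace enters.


Trace from S0 until a state repeats:
  S0 -> S14 -> S13 -> S8 -> S10 -> S9 -> S11 -> S10
S10 first seen at step 4, revisited at step 7.
Cycle length = 7 - 4 = 3

3


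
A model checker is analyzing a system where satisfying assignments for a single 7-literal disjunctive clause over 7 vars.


Step 1: Total=2^7=128
Step 2: Unsat when all 7 false: 2^0=1
Step 3: Sat=128-1=127

127


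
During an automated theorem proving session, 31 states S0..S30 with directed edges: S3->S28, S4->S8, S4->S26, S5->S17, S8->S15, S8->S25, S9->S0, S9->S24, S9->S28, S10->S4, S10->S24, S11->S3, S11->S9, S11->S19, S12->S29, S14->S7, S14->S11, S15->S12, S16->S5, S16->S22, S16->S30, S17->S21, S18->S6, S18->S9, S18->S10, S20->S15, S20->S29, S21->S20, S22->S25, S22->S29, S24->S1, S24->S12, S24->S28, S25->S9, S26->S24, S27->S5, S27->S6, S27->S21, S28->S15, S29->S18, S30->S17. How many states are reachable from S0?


BFS from S0:
  layer 0: {S0}
Reachable set: {S0}
Count = 1

1


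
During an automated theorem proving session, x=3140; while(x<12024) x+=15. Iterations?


Step 1: x goes from 3140 toward 12024 by 15; the body runs while x<12024, so iterations = ceil((bound-start)/step)
Step 2: Distance=8884
Step 3: ceil(8884/15)=593

593


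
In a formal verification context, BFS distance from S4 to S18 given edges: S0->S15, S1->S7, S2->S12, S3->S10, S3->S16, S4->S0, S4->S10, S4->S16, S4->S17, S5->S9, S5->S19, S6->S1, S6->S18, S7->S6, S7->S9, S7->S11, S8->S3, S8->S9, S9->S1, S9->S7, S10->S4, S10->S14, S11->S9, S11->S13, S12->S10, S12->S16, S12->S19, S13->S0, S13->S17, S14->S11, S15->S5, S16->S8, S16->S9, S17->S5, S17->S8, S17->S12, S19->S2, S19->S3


BFS layer-by-layer from S4:
  dist 0: {S4}
  dist 1: {S0, S10, S16, S17}
  dist 2: {S5, S8, S9, S12, S14, S15}
  dist 3: {S1, S3, S7, S11, S19}
  dist 4: {S2, S6, S13}
  dist 5: {S18}
  -> S18 reached at distance 5
Shortest path length = 5

5


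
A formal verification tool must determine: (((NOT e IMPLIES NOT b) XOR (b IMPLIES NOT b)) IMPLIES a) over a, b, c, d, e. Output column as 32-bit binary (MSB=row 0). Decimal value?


Formula: (((NOT e IMPLIES NOT b) XOR (b IMPLIES NOT b)) IMPLIES a) over a, b, c, d, e (32 rows)
Evaluate each row (bits = a,b,c,d,e, MSB first):
  row 0 [00000]: (((NOT 0 IMPLIES NOT 0) XOR (0 IMPLIES NOT 0)) IMPLIES 0) -> 1
  row 1 [00001]: (((NOT 1 IMPLIES NOT 0) XOR (0 IMPLIES NOT 0)) IMPLIES 0) -> 1
  row 2 [00010]: (((NOT 0 IMPLIES NOT 0) XOR (0 IMPLIES NOT 0)) IMPLIES 0) -> 1
  row 3 [00011]: (((NOT 1 IMPLIES NOT 0) XOR (0 IMPLIES NOT 0)) IMPLIES 0) -> 1
  row 4 [00100]: (((NOT 0 IMPLIES NOT 0) XOR (0 IMPLIES NOT 0)) IMPLIES 0) -> 1
  row 5 [00101]: (((NOT 1 IMPLIES NOT 0) XOR (0 IMPLIES NOT 0)) IMPLIES 0) -> 1
  row 6 [00110]: (((NOT 0 IMPLIES NOT 0) XOR (0 IMPLIES NOT 0)) IMPLIES 0) -> 1
  row 7 [00111]: (((NOT 1 IMPLIES NOT 0) XOR (0 IMPLIES NOT 0)) IMPLIES 0) -> 1
  row 8 [01000]: (((NOT 0 IMPLIES NOT 1) XOR (1 IMPLIES NOT 1)) IMPLIES 0) -> 1
  row 9 [01001]: (((NOT 1 IMPLIES NOT 1) XOR (1 IMPLIES NOT 1)) IMPLIES 0) -> 0
  row 10 [01010]: (((NOT 0 IMPLIES NOT 1) XOR (1 IMPLIES NOT 1)) IMPLIES 0) -> 1
  row 11 [01011]: (((NOT 1 IMPLIES NOT 1) XOR (1 IMPLIES NOT 1)) IMPLIES 0) -> 0
  row 12 [01100]: (((NOT 0 IMPLIES NOT 1) XOR (1 IMPLIES NOT 1)) IMPLIES 0) -> 1
  row 13 [01101]: (((NOT 1 IMPLIES NOT 1) XOR (1 IMPLIES NOT 1)) IMPLIES 0) -> 0
  row 14 [01110]: (((NOT 0 IMPLIES NOT 1) XOR (1 IMPLIES NOT 1)) IMPLIES 0) -> 1
  row 15 [01111]: (((NOT 1 IMPLIES NOT 1) XOR (1 IMPLIES NOT 1)) IMPLIES 0) -> 0
  row 16 [10000]: (((NOT 0 IMPLIES NOT 0) XOR (0 IMPLIES NOT 0)) IMPLIES 1) -> 1
  row 17 [10001]: (((NOT 1 IMPLIES NOT 0) XOR (0 IMPLIES NOT 0)) IMPLIES 1) -> 1
  row 18 [10010]: (((NOT 0 IMPLIES NOT 0) XOR (0 IMPLIES NOT 0)) IMPLIES 1) -> 1
  row 19 [10011]: (((NOT 1 IMPLIES NOT 0) XOR (0 IMPLIES NOT 0)) IMPLIES 1) -> 1
  row 20 [10100]: (((NOT 0 IMPLIES NOT 0) XOR (0 IMPLIES NOT 0)) IMPLIES 1) -> 1
  row 21 [10101]: (((NOT 1 IMPLIES NOT 0) XOR (0 IMPLIES NOT 0)) IMPLIES 1) -> 1
  row 22 [10110]: (((NOT 0 IMPLIES NOT 0) XOR (0 IMPLIES NOT 0)) IMPLIES 1) -> 1
  row 23 [10111]: (((NOT 1 IMPLIES NOT 0) XOR (0 IMPLIES NOT 0)) IMPLIES 1) -> 1
  row 24 [11000]: (((NOT 0 IMPLIES NOT 1) XOR (1 IMPLIES NOT 1)) IMPLIES 1) -> 1
  row 25 [11001]: (((NOT 1 IMPLIES NOT 1) XOR (1 IMPLIES NOT 1)) IMPLIES 1) -> 1
  row 26 [11010]: (((NOT 0 IMPLIES NOT 1) XOR (1 IMPLIES NOT 1)) IMPLIES 1) -> 1
  row 27 [11011]: (((NOT 1 IMPLIES NOT 1) XOR (1 IMPLIES NOT 1)) IMPLIES 1) -> 1
  row 28 [11100]: (((NOT 0 IMPLIES NOT 1) XOR (1 IMPLIES NOT 1)) IMPLIES 1) -> 1
  row 29 [11101]: (((NOT 1 IMPLIES NOT 1) XOR (1 IMPLIES NOT 1)) IMPLIES 1) -> 1
  row 30 [11110]: (((NOT 0 IMPLIES NOT 1) XOR (1 IMPLIES NOT 1)) IMPLIES 1) -> 1
  row 31 [11111]: (((NOT 1 IMPLIES NOT 1) XOR (1 IMPLIES NOT 1)) IMPLIES 1) -> 1
Full result column, 4 rows per line (a,b,c fixed per line; d,e runs 00..11 left to right):
  rows 0-3 [a,b,c=000]: 1111  = hex F
  rows 4-7 [a,b,c=001]: 1111  = hex F
  rows 8-11 [a,b,c=010]: 1010  = hex A
  rows 12-15 [a,b,c=011]: 1010  = hex A
  rows 16-19 [a,b,c=100]: 1111  = hex F
  rows 20-23 [a,b,c=101]: 1111  = hex F
  rows 24-27 [a,b,c=110]: 1111  = hex F
  rows 28-31 [a,b,c=111]: 1111  = hex F
Output column (row 0 .. row 31) = 11111111101010101111111111111111
Output column grouped in 4s = 1111 1111 1010 1010 1111 1111 1111 1111 = 0xFFAAFFFF
Convert to decimal digit by digit (value = value*16 + digit):
  F -> 15
  15*16 + 15 (F) = 255
  255*16 + 10 (A) = 4090
  4090*16 + 10 (A) = 65450
  65450*16 + 15 (F) = 1047215
  1047215*16 + 15 (F) = 16755455
  16755455*16 + 15 (F) = 268087295
  268087295*16 + 15 (F) = 4289396735
Decimal = 4289396735

4289396735


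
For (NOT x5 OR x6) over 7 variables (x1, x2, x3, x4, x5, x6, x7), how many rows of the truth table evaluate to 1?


Formula: (NOT x5 OR x6) over 7 vars (128 rows)
Evaluate each row (x1, x2, x3, x4, x5, x6, x7 as bits, MSB first):
  row 0 [0000000]: (NOT 0 OR 0) -> 1
  row 1 [0000001]: (NOT 0 OR 0) -> 1
  row 2 [0000010]: (NOT 0 OR 1) -> 1
  row 3 [0000011]: (NOT 0 OR 1) -> 1
  row 4 [0000100]: (NOT 1 OR 0) -> 0
  (every remaining row is evaluated the same way; all 128 results are listed next)
Full result column, 8 rows per line (x1,x2,x3,x4 fixed per line; x5,x6,x7 runs 000..111 left to right):
  rows 0-7 [x1,x2,x3,x4=0000]: 11110011  (ones: 6)
  rows 8-15 [x1,x2,x3,x4=0001]: 11110011  (ones: 6)
  rows 16-23 [x1,x2,x3,x4=0010]: 11110011  (ones: 6)
  rows 24-31 [x1,x2,x3,x4=0011]: 11110011  (ones: 6)
  rows 32-39 [x1,x2,x3,x4=0100]: 11110011  (ones: 6)
  rows 40-47 [x1,x2,x3,x4=0101]: 11110011  (ones: 6)
  rows 48-55 [x1,x2,x3,x4=0110]: 11110011  (ones: 6)
  rows 56-63 [x1,x2,x3,x4=0111]: 11110011  (ones: 6)
  rows 64-71 [x1,x2,x3,x4=1000]: 11110011  (ones: 6)
  rows 72-79 [x1,x2,x3,x4=1001]: 11110011  (ones: 6)
  rows 80-87 [x1,x2,x3,x4=1010]: 11110011  (ones: 6)
  rows 88-95 [x1,x2,x3,x4=1011]: 11110011  (ones: 6)
  rows 96-103 [x1,x2,x3,x4=1100]: 11110011  (ones: 6)
  rows 104-111 [x1,x2,x3,x4=1101]: 11110011  (ones: 6)
  rows 112-119 [x1,x2,x3,x4=1110]: 11110011  (ones: 6)
  rows 120-127 [x1,x2,x3,x4=1111]: 11110011  (ones: 6)
Count of 1-rows = 6+6+6+6+6+6+6+6+6+6+6+6+6+6+6+6 = 96

96


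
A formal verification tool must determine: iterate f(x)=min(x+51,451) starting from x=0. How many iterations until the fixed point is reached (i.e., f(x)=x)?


Step 1: x=0, cap=451, increment=51
Step 2: x grows by 51 each step until capped at 451; fixed point is x=451
Step 3: iterations = ceil(451/51) = 9

9


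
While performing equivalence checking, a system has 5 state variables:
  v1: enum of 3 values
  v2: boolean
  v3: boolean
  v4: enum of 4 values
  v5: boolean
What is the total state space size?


State space = product of domain sizes of all variables.
Domain sizes:
  v1 (enum of 3 values): 3
  v2 (boolean): 2
  v3 (boolean): 2
  v4 (enum of 4 values): 4
  v5 (boolean): 2
Product = 3 * 2 * 2 * 4 * 2 = 96

96


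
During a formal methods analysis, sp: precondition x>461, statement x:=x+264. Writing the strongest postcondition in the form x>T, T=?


Formula: sp(P, x:=E) = exists old_x. (x = E[old_x/x]) AND P[old_x/x] (old_x is the value of x before the assignment; eliminate old_x by solving x = E[old_x/x] for old_x)
Step 1: Precondition P: x>461, i.e. old_x > 461
Step 2: Assignment gives x = old_x + 264, so old_x = x - 264
Step 3: Substitute into P: x - 264 > 461
Step 4: Simplify: x > 461+264 = 725

725


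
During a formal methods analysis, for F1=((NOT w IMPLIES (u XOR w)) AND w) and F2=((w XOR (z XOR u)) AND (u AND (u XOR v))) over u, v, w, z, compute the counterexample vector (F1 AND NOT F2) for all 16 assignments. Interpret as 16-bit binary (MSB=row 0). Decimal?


F1 = ((NOT w IMPLIES (u XOR w)) AND w)
F2 = ((w XOR (z XOR u)) AND (u AND (u XOR v)))
Counterexample to F1=>F2 is where F1=1 and F2=0.
Evaluate each row (bits = u,v,w,z, MSB first):
  row 0 [0000]: F1=0 F2=0 -> F1&~F2 -> 0
  row 1 [0001]: F1=0 F2=0 -> F1&~F2 -> 0
  row 2 [0010]: F1=1 F2=0 -> F1&~F2 -> 1
  row 3 [0011]: F1=1 F2=0 -> F1&~F2 -> 1
  row 4 [0100]: F1=0 F2=0 -> F1&~F2 -> 0
  row 5 [0101]: F1=0 F2=0 -> F1&~F2 -> 0
  row 6 [0110]: F1=1 F2=0 -> F1&~F2 -> 1
  row 7 [0111]: F1=1 F2=0 -> F1&~F2 -> 1
  row 8 [1000]: F1=0 F2=1 -> F1&~F2 -> 0
  row 9 [1001]: F1=0 F2=0 -> F1&~F2 -> 0
  row 10 [1010]: F1=1 F2=0 -> F1&~F2 -> 1
  row 11 [1011]: F1=1 F2=1 -> F1&~F2 -> 0
  row 12 [1100]: F1=0 F2=0 -> F1&~F2 -> 0
  row 13 [1101]: F1=0 F2=0 -> F1&~F2 -> 0
  row 14 [1110]: F1=1 F2=0 -> F1&~F2 -> 1
  row 15 [1111]: F1=1 F2=0 -> F1&~F2 -> 1
Full result column, 4 rows per line (u,v fixed per line; w,z runs 00..11 left to right):
  rows 0-3 [u,v=00]: 0011  = hex 3
  rows 4-7 [u,v=01]: 0011  = hex 3
  rows 8-11 [u,v=10]: 0010  = hex 2
  rows 12-15 [u,v=11]: 0011  = hex 3
Counterexample vector (row 0 .. row 15) = 0011001100100011
Output column grouped in 4s = 0011 0011 0010 0011 = 0x3323
Convert to decimal digit by digit (value = value*16 + digit):
  3 -> 3
  3*16 + 3 = 51
  51*16 + 2 = 818
  818*16 + 3 = 13091
Decimal = 13091

13091
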